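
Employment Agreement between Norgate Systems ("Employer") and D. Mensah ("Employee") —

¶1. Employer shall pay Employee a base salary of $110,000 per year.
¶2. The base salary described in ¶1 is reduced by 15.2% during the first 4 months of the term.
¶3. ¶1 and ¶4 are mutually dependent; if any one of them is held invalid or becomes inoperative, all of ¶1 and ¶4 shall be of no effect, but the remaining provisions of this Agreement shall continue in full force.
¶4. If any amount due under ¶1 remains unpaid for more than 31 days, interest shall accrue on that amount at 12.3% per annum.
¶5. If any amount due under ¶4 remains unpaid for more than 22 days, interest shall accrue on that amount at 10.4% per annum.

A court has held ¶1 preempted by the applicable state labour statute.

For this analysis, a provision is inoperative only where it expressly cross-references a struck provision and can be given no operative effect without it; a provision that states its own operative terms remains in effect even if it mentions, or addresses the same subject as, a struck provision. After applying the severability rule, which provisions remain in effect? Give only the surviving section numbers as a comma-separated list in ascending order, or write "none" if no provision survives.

¶1 is struck. ¶2 operates only by reference to ¶1, so it falls with ¶1. The whole of ¶4 is the default interest on the base salary, defined by reference to ¶1, so ¶4 cannot stand once ¶1 is removed. ¶5 has no operative effect of its own apart from ¶4 and is therefore inoperative. ¶3 declares ¶1 and ¶4 mutually dependent; since one of them has fallen, all of them are of no effect. The remainder continues in force under ¶3. Only ¶3 remains in effect.

3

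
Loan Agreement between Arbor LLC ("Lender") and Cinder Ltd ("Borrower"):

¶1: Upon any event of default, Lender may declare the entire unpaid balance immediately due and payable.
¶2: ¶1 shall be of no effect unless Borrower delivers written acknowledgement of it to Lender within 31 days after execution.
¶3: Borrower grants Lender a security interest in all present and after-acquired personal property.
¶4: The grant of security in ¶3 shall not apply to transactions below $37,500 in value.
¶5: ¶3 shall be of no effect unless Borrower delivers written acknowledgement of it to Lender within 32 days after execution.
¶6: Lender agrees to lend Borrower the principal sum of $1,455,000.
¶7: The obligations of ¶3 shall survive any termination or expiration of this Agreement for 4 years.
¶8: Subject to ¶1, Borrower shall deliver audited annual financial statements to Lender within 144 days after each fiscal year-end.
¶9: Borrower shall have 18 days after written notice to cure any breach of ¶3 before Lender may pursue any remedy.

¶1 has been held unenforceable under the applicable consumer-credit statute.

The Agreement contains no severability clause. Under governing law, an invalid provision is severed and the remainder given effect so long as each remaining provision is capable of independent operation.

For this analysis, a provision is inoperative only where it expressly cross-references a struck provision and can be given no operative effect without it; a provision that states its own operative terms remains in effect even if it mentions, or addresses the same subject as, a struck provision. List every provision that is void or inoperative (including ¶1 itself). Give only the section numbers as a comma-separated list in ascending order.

¶1 is struck. ¶2 has no operative effect of its own apart from ¶1 and is therefore inoperative. ¶8 mentions ¶1 but its own obligation stands independently of ¶1, so ¶8 is not affected. Under the stated default rule, only provisions that cannot operate independently fall away; the rest are enforced. That leaves ¶3, ¶4, ¶5, ¶6, ¶7, ¶8, and ¶9 in effect.

1, 2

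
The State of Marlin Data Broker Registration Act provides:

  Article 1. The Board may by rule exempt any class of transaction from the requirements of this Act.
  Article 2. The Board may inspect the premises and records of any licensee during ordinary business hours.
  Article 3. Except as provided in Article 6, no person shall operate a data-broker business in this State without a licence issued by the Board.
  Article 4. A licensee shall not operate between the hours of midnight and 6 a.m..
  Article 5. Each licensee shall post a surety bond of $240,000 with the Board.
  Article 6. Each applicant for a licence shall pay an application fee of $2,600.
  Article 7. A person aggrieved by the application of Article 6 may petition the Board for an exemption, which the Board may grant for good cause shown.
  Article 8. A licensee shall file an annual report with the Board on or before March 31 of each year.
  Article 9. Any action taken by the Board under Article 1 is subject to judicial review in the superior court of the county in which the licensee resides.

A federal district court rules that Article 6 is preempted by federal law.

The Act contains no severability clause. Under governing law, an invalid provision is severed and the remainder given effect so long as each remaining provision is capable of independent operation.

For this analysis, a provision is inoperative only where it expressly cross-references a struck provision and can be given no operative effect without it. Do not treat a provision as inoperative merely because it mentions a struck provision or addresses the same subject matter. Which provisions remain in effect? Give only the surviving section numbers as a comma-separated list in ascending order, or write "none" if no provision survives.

1, 2, 3, 4, 5, 8, 9

Article 6 is struck. Article 7 has no operative effect of its own apart from Article 6 and is therefore inoperative. Article 3 mentions Article 6 but its own obligation stands independently of Article 6, so Article 3 is not affected. With no severability clause, the stated default rule severs what cannot stand and enforces each remaining provision that can operate on its own. Article 1, Article 2, Article 3, Article 4, Article 5, Article 8, and Article 9 remain in effect.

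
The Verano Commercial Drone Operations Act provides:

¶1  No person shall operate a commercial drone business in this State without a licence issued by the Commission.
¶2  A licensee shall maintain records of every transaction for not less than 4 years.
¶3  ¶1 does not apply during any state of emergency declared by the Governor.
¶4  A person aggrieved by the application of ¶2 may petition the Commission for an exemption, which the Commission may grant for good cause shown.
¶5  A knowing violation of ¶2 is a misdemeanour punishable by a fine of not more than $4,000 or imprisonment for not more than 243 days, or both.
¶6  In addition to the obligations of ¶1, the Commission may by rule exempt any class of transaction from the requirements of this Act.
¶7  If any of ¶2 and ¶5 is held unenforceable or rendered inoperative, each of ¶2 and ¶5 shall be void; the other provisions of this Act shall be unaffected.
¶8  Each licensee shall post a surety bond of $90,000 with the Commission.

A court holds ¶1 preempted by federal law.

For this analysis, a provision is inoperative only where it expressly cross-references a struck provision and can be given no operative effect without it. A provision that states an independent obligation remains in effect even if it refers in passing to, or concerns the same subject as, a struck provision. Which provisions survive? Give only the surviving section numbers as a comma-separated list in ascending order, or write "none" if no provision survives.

¶1 is struck. ¶3 has no operative effect of its own apart from ¶1 and is therefore inoperative. ¶6 mentions ¶1 but its own obligation stands independently of ¶1, so ¶6 is not affected. ¶7 ties ¶2 and ¶5 together, but none of those is affected here; the remaining provisions continue in force under ¶7. ¶2, ¶4, ¶5, ¶6, ¶7, and ¶8 remain in effect.

2, 4, 5, 6, 7, 8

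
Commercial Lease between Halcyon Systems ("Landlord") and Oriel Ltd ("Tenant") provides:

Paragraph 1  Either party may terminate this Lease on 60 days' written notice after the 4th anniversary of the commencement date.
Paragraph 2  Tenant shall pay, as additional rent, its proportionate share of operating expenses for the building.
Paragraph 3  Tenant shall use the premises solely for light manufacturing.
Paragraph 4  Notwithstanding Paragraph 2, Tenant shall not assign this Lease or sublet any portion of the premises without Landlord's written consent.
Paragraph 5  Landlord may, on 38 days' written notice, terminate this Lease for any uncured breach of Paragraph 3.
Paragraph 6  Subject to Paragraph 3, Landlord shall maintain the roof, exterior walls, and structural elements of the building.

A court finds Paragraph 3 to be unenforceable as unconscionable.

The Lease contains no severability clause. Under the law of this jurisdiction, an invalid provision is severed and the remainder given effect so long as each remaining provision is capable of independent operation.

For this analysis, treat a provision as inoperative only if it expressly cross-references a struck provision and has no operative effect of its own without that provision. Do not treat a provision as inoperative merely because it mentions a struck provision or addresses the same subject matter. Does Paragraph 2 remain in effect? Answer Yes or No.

Yes

Paragraph 3 is struck. Paragraph 5 operates only by reference to Paragraph 3, so it falls with Paragraph 3. Although Paragraph 6 refers to Paragraph 3, its operative terms do not depend on Paragraph 3, so it remains in effect. With no severability clause, the stated default rule severs what cannot stand and enforces each remaining provision that can operate on its own. The provisions still in force are Paragraph 1, Paragraph 2, Paragraph 4, and Paragraph 6. Paragraph 2 is among the surviving provisions, so the answer is yes.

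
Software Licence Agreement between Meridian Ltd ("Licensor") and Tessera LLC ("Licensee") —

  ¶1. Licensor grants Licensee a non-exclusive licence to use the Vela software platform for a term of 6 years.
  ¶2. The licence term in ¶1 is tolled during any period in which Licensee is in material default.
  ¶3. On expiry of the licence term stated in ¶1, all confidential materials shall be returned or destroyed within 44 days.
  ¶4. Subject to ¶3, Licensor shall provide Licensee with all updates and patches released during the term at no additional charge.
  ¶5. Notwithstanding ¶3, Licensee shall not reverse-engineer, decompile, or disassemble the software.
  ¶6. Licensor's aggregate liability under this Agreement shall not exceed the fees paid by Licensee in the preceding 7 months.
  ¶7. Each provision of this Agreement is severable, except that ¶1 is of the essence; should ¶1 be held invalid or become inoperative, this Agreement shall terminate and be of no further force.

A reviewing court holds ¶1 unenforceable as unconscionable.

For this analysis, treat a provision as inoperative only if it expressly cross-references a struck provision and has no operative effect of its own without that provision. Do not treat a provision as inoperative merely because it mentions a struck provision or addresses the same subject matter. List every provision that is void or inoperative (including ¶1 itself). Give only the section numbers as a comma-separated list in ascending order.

1, 2, 3, 4, 5, 6, 7

¶1 is struck. ¶2 operates only by reference to ¶1, so it falls with ¶1. ¶3 has no operative effect of its own apart from ¶1 and is therefore inoperative. ¶7 makes ¶1 an essential term, and ¶1 is the provision held invalid; under ¶7, the entire Agreement is therefore void. No provision of the Agreement survives.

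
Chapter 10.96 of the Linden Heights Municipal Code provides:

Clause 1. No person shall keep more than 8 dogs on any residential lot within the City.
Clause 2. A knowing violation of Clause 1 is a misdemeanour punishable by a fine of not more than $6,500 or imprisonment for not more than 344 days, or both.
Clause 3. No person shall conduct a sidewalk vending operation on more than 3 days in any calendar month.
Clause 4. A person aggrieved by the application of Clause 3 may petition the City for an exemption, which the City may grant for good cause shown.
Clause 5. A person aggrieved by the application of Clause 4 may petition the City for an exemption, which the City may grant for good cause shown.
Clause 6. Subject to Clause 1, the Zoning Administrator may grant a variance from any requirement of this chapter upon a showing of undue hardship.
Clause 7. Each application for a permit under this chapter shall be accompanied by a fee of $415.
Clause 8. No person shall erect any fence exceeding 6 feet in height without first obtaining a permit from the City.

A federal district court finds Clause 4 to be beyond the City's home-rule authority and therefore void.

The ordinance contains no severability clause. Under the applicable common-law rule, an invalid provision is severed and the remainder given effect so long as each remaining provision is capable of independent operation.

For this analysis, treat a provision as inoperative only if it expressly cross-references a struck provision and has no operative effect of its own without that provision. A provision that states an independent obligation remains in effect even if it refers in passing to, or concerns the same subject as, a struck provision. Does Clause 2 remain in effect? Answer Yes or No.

Clause 4 is struck. The only function of Clause 5 is the exemption procedure for Clause 4, so it cannot stand once Clause 4 is removed. Under the stated default rule, only provisions that cannot operate independently fall away; the rest are enforced. That leaves Clause 1, Clause 2, Clause 3, Clause 6, Clause 7, and Clause 8 in effect. Clause 2 is among the surviving provisions, so the answer is yes.

Yes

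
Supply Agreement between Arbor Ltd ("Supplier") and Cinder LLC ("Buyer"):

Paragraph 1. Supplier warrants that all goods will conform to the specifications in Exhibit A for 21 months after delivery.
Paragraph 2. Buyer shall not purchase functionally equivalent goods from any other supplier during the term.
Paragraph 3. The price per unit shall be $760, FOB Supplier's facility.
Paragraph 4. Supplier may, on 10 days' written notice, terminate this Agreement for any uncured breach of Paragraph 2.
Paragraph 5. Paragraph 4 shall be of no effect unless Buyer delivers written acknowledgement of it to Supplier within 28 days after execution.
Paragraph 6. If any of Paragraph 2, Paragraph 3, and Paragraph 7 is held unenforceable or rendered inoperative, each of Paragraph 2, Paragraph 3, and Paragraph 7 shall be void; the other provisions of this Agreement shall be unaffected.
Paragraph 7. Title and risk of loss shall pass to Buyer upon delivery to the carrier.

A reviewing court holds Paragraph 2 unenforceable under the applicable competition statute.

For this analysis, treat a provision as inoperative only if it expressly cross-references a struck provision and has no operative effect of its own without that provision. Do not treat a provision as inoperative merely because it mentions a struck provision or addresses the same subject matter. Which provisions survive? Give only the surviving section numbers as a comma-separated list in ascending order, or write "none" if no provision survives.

1, 6

Paragraph 2 is struck. The only function of Paragraph 4 is the termination right for breach of Paragraph 2, so it cannot stand once Paragraph 2 is removed. Paragraph 5 has no operative effect of its own apart from Paragraph 4 and is therefore inoperative. Paragraph 6 declares Paragraph 2, Paragraph 3, and Paragraph 7 mutually dependent; since one of them has fallen, all of them are of no effect. That brings down Paragraph 3 and Paragraph 7 as well. The remainder continues in force under Paragraph 6. Paragraph 1 and Paragraph 6 remain in effect.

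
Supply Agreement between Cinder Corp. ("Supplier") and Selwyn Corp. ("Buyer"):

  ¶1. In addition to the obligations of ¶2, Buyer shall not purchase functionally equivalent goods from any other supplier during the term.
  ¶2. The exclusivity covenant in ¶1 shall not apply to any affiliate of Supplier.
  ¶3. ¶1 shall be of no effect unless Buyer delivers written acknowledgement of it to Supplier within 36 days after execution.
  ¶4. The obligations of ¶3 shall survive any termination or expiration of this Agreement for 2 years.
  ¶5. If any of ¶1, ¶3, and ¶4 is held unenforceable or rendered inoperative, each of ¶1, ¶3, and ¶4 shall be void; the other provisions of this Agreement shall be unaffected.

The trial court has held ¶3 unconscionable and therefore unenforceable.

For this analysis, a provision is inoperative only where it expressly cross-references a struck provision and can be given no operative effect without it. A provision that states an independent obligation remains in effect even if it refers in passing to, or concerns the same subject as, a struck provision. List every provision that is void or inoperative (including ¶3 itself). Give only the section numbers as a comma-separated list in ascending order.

1, 2, 3, 4

¶3 is struck. The only function of ¶4 is the survival period for ¶3, so it cannot stand once ¶3 is removed. ¶5 declares ¶1, ¶3, and ¶4 mutually dependent; since one of them has fallen, all of them are of no effect. That brings down ¶1 as well. ¶2 in turn depends solely on a provision now struck and likewise falls. The remainder continues in force under ¶5. Only ¶5 remains in effect.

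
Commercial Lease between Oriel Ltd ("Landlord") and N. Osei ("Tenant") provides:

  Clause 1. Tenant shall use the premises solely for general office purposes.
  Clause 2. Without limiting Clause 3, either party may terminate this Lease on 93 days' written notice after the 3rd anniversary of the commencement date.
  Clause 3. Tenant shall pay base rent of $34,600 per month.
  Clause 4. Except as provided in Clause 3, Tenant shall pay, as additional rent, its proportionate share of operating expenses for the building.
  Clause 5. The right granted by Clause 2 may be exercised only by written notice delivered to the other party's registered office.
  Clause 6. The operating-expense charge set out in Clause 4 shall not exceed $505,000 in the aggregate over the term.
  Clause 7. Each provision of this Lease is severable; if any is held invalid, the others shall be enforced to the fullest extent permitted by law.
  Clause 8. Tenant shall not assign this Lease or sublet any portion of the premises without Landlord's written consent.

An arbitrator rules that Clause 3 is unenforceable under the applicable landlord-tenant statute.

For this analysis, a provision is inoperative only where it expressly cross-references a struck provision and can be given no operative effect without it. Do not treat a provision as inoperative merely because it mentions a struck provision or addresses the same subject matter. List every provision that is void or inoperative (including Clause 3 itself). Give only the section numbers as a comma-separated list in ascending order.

Clause 3 is struck. Clause 2 mentions Clause 3 but its own obligation stands independently of Clause 3, so Clause 2 is not affected. Clause 4 mentions Clause 3 but its own obligation stands independently of Clause 3, so Clause 4 is not affected. Nothing else in the Lease is defined by reference to Clause 3. Under the severability clause in Clause 7, the remaining provisions continue in force. Clause 1, Clause 2, Clause 4, Clause 5, Clause 6, Clause 7, and Clause 8 remain in effect.

3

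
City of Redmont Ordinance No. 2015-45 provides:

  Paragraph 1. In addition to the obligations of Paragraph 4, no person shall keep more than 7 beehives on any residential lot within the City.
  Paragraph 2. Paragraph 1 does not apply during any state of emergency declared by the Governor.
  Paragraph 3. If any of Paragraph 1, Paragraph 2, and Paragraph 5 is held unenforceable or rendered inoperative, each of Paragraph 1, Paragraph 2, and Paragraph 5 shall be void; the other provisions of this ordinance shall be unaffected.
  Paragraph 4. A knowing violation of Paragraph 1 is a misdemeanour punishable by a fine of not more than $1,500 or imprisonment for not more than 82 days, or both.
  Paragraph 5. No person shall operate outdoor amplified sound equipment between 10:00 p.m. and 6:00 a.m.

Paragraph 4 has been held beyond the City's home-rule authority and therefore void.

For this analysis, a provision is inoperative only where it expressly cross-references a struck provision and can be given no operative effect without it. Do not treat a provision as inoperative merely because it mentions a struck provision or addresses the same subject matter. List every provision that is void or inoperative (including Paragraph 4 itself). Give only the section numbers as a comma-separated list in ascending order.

4

Paragraph 4 is struck. Although Paragraph 1 refers to Paragraph 4, its operative terms do not depend on Paragraph 4, so it remains in effect. Nothing else in the ordinance is defined by reference to Paragraph 4. Paragraph 3 ties Paragraph 1, Paragraph 2, and Paragraph 5 together, but none of those is affected here; the remaining provisions continue in force under Paragraph 3. The provisions still in force are Paragraph 1, Paragraph 2, Paragraph 3, and Paragraph 5.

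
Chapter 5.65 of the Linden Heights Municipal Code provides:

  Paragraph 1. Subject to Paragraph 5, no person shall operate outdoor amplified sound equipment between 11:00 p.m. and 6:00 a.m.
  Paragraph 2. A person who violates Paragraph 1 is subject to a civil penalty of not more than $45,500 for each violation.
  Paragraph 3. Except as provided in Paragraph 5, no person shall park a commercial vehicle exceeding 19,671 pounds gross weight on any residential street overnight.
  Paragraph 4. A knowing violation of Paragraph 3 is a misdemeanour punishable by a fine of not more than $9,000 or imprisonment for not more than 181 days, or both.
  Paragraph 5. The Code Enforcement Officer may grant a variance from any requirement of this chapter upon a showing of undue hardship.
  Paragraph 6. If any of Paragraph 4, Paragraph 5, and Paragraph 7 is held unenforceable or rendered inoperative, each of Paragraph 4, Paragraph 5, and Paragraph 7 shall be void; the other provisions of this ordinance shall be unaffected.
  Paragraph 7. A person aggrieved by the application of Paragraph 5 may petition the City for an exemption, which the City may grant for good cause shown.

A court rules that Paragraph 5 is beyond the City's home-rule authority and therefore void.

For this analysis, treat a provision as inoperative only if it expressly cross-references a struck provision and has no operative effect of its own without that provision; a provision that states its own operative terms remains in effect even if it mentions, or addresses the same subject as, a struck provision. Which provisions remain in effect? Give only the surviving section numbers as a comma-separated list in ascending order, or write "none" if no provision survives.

Paragraph 5 is struck. The only function of Paragraph 7 is the exemption procedure for Paragraph 5, so it cannot stand once Paragraph 5 is removed. Although Paragraph 1 refers to Paragraph 5, its operative terms do not depend on Paragraph 5, so it remains in effect. Paragraph 3 mentions Paragraph 5 but its own obligation stands independently of Paragraph 5, so Paragraph 3 is not affected. Paragraph 6 declares Paragraph 4, Paragraph 5, and Paragraph 7 mutually dependent; since one of them has fallen, all of them are of no effect. That brings down Paragraph 4 as well. The remainder continues in force under Paragraph 6. The provisions still in force are Paragraph 1, Paragraph 2, Paragraph 3, and Paragraph 6.

1, 2, 3, 6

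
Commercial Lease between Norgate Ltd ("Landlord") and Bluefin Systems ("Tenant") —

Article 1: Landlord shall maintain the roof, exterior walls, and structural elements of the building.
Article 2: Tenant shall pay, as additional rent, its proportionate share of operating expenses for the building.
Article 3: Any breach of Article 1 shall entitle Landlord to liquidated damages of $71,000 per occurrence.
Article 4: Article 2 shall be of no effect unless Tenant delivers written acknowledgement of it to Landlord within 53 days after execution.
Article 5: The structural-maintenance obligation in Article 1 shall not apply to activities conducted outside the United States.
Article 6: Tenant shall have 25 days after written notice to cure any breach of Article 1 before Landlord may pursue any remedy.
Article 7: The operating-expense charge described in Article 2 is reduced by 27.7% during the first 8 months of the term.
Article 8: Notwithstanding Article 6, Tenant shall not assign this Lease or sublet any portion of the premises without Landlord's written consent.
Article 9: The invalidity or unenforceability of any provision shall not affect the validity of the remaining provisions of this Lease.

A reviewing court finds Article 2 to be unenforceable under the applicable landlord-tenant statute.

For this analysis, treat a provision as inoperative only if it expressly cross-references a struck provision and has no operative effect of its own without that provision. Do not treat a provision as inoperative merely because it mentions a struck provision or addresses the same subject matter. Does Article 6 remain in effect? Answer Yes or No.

Yes

Article 2 is struck. The only function of Article 4 is the acknowledgement condition for Article 2, so it cannot stand once Article 2 is removed. Article 7 does nothing except set the introductory reduction to the operating-expense charge by reference to Article 2; with Article 2 gone it has no independent effect and is inoperative. Under the severability clause in Article 9, the remaining provisions continue in force. Article 1, Article 3, Article 5, Article 6, Article 8, and Article 9 remain in effect. Article 6 is among the surviving provisions, so the answer is yes.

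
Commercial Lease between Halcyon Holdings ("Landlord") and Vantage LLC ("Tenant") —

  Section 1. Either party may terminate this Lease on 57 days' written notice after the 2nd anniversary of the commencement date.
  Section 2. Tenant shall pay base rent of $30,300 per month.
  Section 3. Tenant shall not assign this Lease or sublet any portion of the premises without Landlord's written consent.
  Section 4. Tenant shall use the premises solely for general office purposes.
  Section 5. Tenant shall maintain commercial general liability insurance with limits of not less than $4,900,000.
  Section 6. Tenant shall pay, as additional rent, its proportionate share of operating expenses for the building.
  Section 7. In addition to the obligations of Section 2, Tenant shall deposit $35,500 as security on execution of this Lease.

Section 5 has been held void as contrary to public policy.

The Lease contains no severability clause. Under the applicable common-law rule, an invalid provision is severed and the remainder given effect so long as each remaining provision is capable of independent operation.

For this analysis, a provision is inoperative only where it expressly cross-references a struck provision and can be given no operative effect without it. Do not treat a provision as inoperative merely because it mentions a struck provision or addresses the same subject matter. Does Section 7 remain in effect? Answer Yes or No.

Section 5 is struck. No other provision's operative terms depend on Section 5. With no severability clause, the stated default rule severs what cannot stand and enforces each remaining provision that can operate on its own. Section 1, Section 2, Section 3, Section 4, Section 6, and Section 7 remain in effect. Section 7 is among the surviving provisions, so the answer is yes.

Yes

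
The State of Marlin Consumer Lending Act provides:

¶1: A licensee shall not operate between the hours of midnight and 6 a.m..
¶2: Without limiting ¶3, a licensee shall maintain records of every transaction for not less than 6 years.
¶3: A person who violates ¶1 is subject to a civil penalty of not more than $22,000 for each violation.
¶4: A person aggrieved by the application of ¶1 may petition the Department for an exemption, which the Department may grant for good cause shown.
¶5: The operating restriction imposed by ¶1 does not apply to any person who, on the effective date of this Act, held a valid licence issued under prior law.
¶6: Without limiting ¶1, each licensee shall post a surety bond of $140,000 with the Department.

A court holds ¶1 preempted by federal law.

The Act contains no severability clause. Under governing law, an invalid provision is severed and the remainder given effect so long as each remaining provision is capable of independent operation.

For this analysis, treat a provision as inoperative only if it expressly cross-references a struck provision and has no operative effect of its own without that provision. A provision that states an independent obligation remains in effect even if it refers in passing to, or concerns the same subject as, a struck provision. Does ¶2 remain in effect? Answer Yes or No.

¶1 is struck. ¶3 operates only by reference to ¶1, so it falls with ¶1. ¶4 operates only by reference to ¶1, so it falls with ¶1. ¶5 has no operative effect of its own apart from ¶1 and is therefore inoperative. Although ¶2 refers to ¶3, its operative terms do not depend on ¶3, so it remains in effect. Although ¶6 refers to ¶1, its operative terms do not depend on ¶1, so it remains in effect. Under the stated default rule, only provisions that cannot operate independently fall away; the rest are enforced. ¶2 and ¶6 remain in effect. ¶2 is among the surviving provisions, so the answer is yes.

Yes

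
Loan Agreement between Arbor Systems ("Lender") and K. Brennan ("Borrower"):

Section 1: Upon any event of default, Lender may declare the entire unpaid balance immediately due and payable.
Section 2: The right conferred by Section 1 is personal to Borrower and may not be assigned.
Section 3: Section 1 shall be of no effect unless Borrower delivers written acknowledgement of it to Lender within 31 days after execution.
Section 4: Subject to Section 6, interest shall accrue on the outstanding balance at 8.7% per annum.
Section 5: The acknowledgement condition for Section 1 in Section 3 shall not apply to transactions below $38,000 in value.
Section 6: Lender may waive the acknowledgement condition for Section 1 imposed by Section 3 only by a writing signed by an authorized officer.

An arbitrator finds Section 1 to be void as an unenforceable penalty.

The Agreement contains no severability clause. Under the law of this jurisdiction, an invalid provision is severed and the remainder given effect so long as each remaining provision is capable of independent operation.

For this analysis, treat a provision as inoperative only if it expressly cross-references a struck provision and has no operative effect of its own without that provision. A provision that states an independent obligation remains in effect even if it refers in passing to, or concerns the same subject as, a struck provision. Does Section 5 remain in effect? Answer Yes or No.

Section 1 is struck. Section 2 operates only by reference to Section 1, so it falls with Section 1. The only function of Section 3 is the acknowledgement condition for Section 1, so it cannot stand once Section 1 is removed. Section 5 operates only by reference to Section 3, so it falls with Section 3. Section 6 operates only by reference to Section 3, so it falls with Section 3. Section 4 mentions Section 6 but its own obligation stands independently of Section 6, so Section 4 is not affected. Under the stated default rule, only provisions that cannot operate independently fall away; the rest are enforced. Only Section 4 remains in effect. Section 5 is among the inoperative provisions, so the answer is no.

No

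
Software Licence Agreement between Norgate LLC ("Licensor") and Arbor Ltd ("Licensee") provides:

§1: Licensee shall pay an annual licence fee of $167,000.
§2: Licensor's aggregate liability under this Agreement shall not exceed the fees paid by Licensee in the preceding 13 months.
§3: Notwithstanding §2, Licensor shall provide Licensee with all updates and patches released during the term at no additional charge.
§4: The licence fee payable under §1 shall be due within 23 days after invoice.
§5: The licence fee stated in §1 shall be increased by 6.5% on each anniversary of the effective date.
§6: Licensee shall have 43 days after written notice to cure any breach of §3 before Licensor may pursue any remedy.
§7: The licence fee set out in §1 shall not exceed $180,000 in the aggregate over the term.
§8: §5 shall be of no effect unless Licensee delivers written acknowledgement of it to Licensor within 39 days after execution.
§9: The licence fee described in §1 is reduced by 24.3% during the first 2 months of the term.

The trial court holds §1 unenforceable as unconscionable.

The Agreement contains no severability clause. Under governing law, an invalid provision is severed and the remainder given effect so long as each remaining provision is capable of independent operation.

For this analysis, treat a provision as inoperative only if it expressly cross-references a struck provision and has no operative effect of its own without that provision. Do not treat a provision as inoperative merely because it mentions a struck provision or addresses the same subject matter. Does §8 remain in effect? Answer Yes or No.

§1 is struck. The whole of §4 is the payment deadline for the licence fee, defined by reference to §1, so §4 cannot stand once §1 is removed. §5 does nothing except set the escalation of the licence fee by reference to §1; with §1 gone it has no independent effect and is inoperative. §7 operates only by reference to §1, so it falls with §1. The whole of §9 is the introductory reduction to the licence fee, defined by reference to §1, so §9 cannot stand once §1 is removed. The only function of §8 is the acknowledgement condition for §5, so it cannot stand once §5 is removed. Under the stated default rule, only provisions that cannot operate independently fall away; the rest are enforced. The provisions still in force are §2, §3, and §6. §8 is among the inoperative provisions, so the answer is no.

No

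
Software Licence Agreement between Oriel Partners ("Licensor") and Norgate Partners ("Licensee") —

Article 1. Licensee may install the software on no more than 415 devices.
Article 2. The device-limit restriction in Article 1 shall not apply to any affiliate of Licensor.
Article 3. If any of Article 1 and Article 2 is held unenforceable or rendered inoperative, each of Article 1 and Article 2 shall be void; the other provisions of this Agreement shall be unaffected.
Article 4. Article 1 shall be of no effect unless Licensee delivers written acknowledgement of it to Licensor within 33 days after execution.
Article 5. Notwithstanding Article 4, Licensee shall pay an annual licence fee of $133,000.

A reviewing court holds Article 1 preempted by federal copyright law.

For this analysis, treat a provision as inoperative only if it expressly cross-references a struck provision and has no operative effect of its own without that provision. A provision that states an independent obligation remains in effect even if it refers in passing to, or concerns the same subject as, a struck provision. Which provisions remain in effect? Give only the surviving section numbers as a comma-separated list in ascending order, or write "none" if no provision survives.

Article 1 is struck. Article 2 does nothing except set the carve-out from the device-limit restriction by reference to Article 1; with Article 1 gone it has no independent effect and is inoperative. Article 4 has no operative effect of its own apart from Article 1 and is therefore inoperative. Article 5 mentions Article 4 but its own obligation stands independently of Article 4, so Article 5 is not affected. Article 3 declares Article 1 and Article 2 mutually dependent; since one of them has fallen, all of them are of no effect. The remainder continues in force under Article 3. The provisions still in force are Article 3 and Article 5.

3, 5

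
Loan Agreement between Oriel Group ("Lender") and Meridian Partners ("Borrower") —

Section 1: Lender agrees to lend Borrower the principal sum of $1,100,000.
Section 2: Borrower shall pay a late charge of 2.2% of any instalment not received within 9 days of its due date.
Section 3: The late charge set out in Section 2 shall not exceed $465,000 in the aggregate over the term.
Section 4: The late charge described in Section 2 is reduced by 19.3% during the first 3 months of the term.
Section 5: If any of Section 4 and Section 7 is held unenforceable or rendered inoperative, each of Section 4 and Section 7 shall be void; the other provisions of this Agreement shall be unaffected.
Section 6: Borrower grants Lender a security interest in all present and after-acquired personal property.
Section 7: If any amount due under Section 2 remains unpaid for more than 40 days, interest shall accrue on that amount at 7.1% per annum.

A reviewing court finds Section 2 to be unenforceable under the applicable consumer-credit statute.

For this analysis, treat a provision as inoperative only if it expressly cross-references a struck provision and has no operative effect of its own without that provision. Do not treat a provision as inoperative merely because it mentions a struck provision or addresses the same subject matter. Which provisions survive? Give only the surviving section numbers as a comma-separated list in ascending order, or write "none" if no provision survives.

1, 5, 6

Section 2 is struck. The whole of Section 3 is the aggregate cap on the late charge, defined by reference to Section 2, so Section 3 cannot stand once Section 2 is removed. Section 4 has no operative effect of its own apart from Section 2 and is therefore inoperative. Section 7 has no operative effect of its own apart from Section 2 and is therefore inoperative. Section 5 declares Section 4 and Section 7 mutually dependent; since one of them has fallen, all of them are of no effect. The remainder continues in force under Section 5. Section 1, Section 5, and Section 6 remain in effect.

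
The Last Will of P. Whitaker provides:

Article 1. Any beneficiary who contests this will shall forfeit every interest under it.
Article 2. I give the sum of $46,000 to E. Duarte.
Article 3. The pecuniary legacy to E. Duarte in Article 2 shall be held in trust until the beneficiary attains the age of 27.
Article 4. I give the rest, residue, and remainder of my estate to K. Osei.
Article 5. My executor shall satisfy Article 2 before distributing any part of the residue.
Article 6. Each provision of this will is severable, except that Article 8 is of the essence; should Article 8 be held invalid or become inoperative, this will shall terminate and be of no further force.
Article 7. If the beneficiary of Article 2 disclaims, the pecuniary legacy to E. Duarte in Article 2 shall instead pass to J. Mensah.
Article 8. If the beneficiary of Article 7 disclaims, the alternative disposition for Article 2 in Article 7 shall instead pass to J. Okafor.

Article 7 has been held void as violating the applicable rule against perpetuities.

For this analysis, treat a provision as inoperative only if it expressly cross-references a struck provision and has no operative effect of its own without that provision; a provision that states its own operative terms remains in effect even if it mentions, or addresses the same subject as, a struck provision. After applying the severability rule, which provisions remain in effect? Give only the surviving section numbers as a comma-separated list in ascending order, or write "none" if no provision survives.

Article 7 is struck. Article 8 merely fixes the alternative disposition for Article 7; with Article 7 gone it has nothing to operate on and falls away. Article 6 makes Article 8 an essential term, and Article 8 has been rendered inoperative by the cascade; under Article 6, the entire will is therefore void. No provision of the will survives.

none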